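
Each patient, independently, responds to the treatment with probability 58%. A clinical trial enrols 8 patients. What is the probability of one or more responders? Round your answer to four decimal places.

P(at least one) = 1 − P(none) = 1 − (1 − 0.58)^8
= 1 − 0.000968 = 0.999032

0.9990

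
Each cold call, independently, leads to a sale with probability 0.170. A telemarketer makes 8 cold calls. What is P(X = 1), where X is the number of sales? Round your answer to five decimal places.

X ~ Binomial(n=8, p=0.17).
P(X=1) = C(8,1) · p^1 · (1−p)^7
= 8 · 0.17 · 0.27136 = 0.3690503

0.36905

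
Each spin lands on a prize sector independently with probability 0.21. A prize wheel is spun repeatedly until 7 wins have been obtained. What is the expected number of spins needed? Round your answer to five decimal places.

33.33333

Y = total spins until the seventh success; negative binomial with r=7, p=0.21.
E[Y] = r / p = 7 / 0.21 = 33.3333333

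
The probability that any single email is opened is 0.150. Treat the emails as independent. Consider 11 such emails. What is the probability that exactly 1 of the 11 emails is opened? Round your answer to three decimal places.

X ~ Binomial(n=11, p=0.15).
P(X=1) = C(11,1) · p^1 · (1−p)^10
= 11 · 0.15 · 0.19687 = 0.32484

0.325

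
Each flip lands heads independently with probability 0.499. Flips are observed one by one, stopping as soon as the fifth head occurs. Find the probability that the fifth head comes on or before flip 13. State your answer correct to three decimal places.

Finishing within 13 flips ⇔ at least 5 successes in the first 13. With X ~ Binomial(13, 0.499), P(Y ≤ 13) = 1 − P(X ≤ 4).
  k=0: C(13,0)·0.499^0·0.501^13 = 0.00013
  k=1: C(13,1)·0.499^1·0.501^12 = 0.00162
  k=2: C(13,2)·0.499^2·0.501^11 = 0.00969
  k=3: C(13,3)·0.499^3·0.501^10 = 0.03540
  k=4: C(13,4)·0.499^4·0.501^9 = 0.08816
1 − 0.13500 = 0.86500

0.865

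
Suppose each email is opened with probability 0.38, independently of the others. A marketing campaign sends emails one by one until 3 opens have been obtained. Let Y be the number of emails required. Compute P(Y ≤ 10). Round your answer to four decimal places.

Finishing within 10 emails ⇔ at least 3 successes in the first 10. With X ~ Binomial(10, 0.38), P(Y ≤ 10) = 1 − P(X ≤ 2).
  k=0: C(10,0)·0.38^0·0.62^10 = 0.008393
  k=1: C(10,1)·0.38^1·0.62^9 = 0.051441
  k=2: C(10,2)·0.38^2·0.62^8 = 0.141877
1 − 0.201711 = 0.798289

0.7983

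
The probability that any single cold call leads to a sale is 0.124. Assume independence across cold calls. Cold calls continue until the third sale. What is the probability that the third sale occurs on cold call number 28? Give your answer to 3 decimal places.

0.024

Y = trial on which the third success occurs; negative binomial, r=3, p=0.124.
P(Y=28) = C(27,2) · p^3 · (1−p)^25
= 351 · 0.0019066 · 0.036526 = 0.02444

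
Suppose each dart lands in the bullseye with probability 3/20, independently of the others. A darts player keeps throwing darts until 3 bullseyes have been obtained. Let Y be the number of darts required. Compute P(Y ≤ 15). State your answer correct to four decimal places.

Finishing within 15 darts ⇔ at least 3 successes in the first 15. With X ~ Binomial(15, 0.15), P(Y ≤ 15) = 1 − P(X ≤ 2).
  k=0: C(15,0)·0.15^0·0.85^15 = 0.087354
  k=1: C(15,1)·0.15^1·0.85^14 = 0.231232
  k=2: C(15,2)·0.15^2·0.85^13 = 0.285639
1 − 0.604225 = 0.395775

0.3958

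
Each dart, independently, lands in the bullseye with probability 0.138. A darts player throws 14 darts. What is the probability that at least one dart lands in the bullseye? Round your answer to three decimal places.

0.875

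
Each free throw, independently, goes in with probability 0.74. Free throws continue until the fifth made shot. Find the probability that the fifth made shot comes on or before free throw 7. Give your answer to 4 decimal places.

0.7354

Finishing within 7 free throws ⇔ at least 5 successes in the first 7. With X ~ Binomial(7, 0.74), P(Y ≤ 7) = 1 − P(X ≤ 4).
  k=0: C(7,0)·0.74^0·0.26^7 = 0.000080
  k=1: C(7,1)·0.74^1·0.26^6 = 0.001600
  k=2: C(7,2)·0.74^2·0.26^5 = 0.013663
  k=3: C(7,3)·0.74^3·0.26^4 = 0.064812
  k=4: C(7,4)·0.74^4·0.26^3 = 0.184465
1 − 0.264621 = 0.735379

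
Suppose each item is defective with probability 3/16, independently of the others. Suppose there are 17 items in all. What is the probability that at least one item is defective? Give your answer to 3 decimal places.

P(at least one) = 1 − P(none) = 1 − (1 − 0.1875)^17
= 1 − 0.02931 = 0.97069

0.971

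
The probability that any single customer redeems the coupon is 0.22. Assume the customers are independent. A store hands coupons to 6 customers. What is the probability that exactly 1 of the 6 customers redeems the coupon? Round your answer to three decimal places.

0.381

X ~ Binomial(n=6, p=0.22).
P(X=1) = C(6,1) · p^1 · (1−p)^5
= 6 · 0.22 · 0.28872 = 0.38111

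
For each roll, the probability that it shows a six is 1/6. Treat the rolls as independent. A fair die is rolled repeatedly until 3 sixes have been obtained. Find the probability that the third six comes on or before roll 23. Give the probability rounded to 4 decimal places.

Finishing within 23 rolls ⇔ at least 3 successes in the first 23. With X ~ Binomial(23, 0.166667), P(Y ≤ 23) = 1 − P(X ≤ 2).
  k=0: C(23,0)·0.166667^0·0.833333^23 = 0.015095
  k=1: C(23,1)·0.166667^1·0.833333^22 = 0.069437
  k=2: C(23,2)·0.166667^2·0.833333^21 = 0.152761
1 − 0.237292 = 0.762708

0.7627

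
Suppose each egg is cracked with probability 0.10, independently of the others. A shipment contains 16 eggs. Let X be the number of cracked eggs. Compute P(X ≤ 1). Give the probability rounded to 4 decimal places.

0.5147

X ~ Binomial(16, 0.10); P(X ≤ 1) = Σ C(16,k) p^k (1−p)^(16−k) over k:
  k=0: C(16,0)·0.10^0·0.90^16 = 0.185302
  k=1: C(16,1)·0.10^1·0.90^15 = 0.329426
Total = 0.514728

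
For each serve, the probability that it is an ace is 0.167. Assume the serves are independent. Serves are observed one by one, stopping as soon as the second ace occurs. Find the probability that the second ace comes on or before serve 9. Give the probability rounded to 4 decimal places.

0.4585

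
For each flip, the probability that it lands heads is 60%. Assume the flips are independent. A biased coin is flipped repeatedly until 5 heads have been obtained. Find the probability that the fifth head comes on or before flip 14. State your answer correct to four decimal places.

0.9825

Finishing within 14 flips ⇔ at least 5 successes in the first 14. With X ~ Binomial(14, 0.60), P(Y ≤ 14) = 1 − P(X ≤ 4).
  k=0: C(14,0)·0.60^0·0.40^14 = 0.000003
  k=1: C(14,1)·0.60^1·0.40^13 = 0.000056
  k=2: C(14,2)·0.60^2·0.40^12 = 0.000550
  k=3: C(14,3)·0.60^3·0.40^11 = 0.003298
  k=4: C(14,4)·0.60^4·0.40^10 = 0.013603
1 − 0.017510 = 0.982490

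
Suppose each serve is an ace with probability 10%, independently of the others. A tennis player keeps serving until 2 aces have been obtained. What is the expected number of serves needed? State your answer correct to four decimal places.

Y = total serves until the second success; negative binomial with r=2, p=0.10.
E[Y] = r / p = 2 / 0.10 = 20.000000

20.0000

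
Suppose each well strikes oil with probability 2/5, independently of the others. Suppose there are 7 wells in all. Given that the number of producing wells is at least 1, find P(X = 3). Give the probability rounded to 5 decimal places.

X ~ Binomial(7, 0.40). Want P(X=3 | X≥1) = P(X=3) / P(X≥1).
P(X=3) = C(7,3)·0.40^3·0.60^4 = 0.2903040
P(X≥1) = 1 − 0.0279936 = 0.9720064
Ratio = 0.2903040 / 0.9720064 = 0.2986647

0.29866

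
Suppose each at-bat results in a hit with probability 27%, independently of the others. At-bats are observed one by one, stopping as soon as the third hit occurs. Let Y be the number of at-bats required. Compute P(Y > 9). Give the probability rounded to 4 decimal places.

Needing more than 9 at-bats ⇔ fewer than 3 successes in the first 9. With X ~ Binomial(9, 0.27), P(Y > 9) = P(X ≤ 2).
  k=0: C(9,0)·0.27^0·0.73^9 = 0.058872
  k=1: C(9,1)·0.27^1·0.73^8 = 0.195970
  k=2: C(9,2)·0.27^2·0.73^7 = 0.289928
P(X ≤ 2) = 0.544769

0.5448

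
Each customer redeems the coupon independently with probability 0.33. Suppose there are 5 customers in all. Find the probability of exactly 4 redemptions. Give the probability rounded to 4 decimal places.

X ~ Binomial(n=5, p=0.33).
P(X=4) = C(5,4) · p^4 · (1−p)^1
= 5 · 0.011859 · 0.67 = 0.039728

0.0397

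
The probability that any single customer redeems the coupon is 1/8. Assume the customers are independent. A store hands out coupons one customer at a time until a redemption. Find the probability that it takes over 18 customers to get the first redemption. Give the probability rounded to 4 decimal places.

Y = number of customers to the first success; geometric, p = 0.125.
P(Y > 18) = P(first 18 all fail) = (1−p)^18 = 0.090395

0.0904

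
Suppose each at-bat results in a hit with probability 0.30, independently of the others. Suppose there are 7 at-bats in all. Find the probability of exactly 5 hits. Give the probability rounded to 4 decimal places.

0.0250

X ~ Binomial(n=7, p=0.30).
P(X=5) = C(7,5) · p^5 · (1−p)^2
= 21 · 0.00243 · 0.49 = 0.025005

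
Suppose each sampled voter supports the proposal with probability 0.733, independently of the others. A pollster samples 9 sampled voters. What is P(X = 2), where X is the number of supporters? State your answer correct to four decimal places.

X ~ Binomial(n=9, p=0.733).
P(X=2) = C(9,2) · p^2 · (1−p)^7
= 36 · 0.53729 · 9.6734e-05 = 0.001871

0.0019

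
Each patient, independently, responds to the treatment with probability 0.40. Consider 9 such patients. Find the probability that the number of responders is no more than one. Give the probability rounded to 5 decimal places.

0.07054

X ~ Binomial(9, 0.40); P(X ≤ 1) = Σ C(9,k) p^k (1−p)^(9−k) over k:
  k=0: C(9,0)·0.40^0·0.60^9 = 0.0100777
  k=1: C(9,1)·0.40^1·0.60^8 = 0.0604662
Total = 0.0705439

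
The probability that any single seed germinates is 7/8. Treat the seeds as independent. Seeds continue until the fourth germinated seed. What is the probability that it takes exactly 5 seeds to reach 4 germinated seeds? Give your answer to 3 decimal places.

0.293

Y = trial on which the fourth success occurs; negative binomial, r=4, p=0.875.
P(Y=5) = C(4,3) · p^4 · (1−p)^1
= 4 · 0.58618 · 0.125 = 0.29309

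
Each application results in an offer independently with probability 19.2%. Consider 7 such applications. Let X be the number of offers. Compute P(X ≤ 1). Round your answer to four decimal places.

X ~ Binomial(7, 0.192); P(X ≤ 1) = Σ C(7,k) p^k (1−p)^(7−k) over k:
  k=0: C(7,0)·0.192^0·0.808^7 = 0.224843
  k=1: C(7,1)·0.192^1·0.808^6 = 0.373996
Total = 0.598839

0.5988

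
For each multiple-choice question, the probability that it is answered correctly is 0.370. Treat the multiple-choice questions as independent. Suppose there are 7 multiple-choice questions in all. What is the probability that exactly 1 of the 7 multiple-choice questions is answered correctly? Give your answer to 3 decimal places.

X ~ Binomial(n=7, p=0.37).
P(X=1) = C(7,1) · p^1 · (1−p)^6
= 7 · 0.37 · 0.062524 = 0.16194

0.162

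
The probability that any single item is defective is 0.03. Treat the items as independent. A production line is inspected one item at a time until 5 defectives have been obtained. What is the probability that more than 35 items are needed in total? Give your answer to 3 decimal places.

Needing more than 35 items ⇔ fewer than 5 successes in the first 35. With X ~ Binomial(35, 0.03), P(Y > 35) = P(X ≤ 4).
  k=0: C(35,0)·0.03^0·0.97^35 = 0.34436
  k=1: C(35,1)·0.03^1·0.97^34 = 0.37276
  k=2: C(35,2)·0.03^2·0.97^33 = 0.19599
  k=3: C(35,3)·0.03^3·0.97^32 = 0.06668
  k=4: C(35,4)·0.03^4·0.97^31 = 0.01650
P(X ≤ 4) = 0.99628

0.996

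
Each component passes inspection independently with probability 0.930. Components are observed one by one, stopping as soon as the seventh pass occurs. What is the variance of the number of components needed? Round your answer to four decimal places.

Y = total components until the seventh success; negative binomial with r=7, p=0.93.
Var(Y) = r(1−p)/p² = 7·0.07 / 0.93² = 0.566539

0.5665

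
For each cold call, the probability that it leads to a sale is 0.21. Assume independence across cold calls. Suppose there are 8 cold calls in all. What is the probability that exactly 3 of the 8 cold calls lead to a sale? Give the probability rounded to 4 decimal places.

X ~ Binomial(n=8, p=0.21).
P(X=3) = C(8,3) · p^3 · (1−p)^5
= 56 · 0.009261 · 0.30771 = 0.159581

0.1596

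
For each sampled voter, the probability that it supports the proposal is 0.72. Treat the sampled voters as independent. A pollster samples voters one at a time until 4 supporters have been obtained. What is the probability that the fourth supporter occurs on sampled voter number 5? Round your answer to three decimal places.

0.301

Y = trial on which the fourth success occurs; negative binomial, r=4, p=0.72.
P(Y=5) = C(4,3) · p^4 · (1−p)^1
= 4 · 0.26874 · 0.28 = 0.30099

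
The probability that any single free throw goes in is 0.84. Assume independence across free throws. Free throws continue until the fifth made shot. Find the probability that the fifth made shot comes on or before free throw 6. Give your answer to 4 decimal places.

0.7528

Finishing within 6 free throws ⇔ at least 5 successes in the first 6. With X ~ Binomial(6, 0.84), P(Y ≤ 6) = 1 − P(X ≤ 4).
  k=0: C(6,0)·0.84^0·0.16^6 = 0.000017
  k=1: C(6,1)·0.84^1·0.16^5 = 0.000528
  k=2: C(6,2)·0.84^2·0.16^4 = 0.006936
  k=3: C(6,3)·0.84^3·0.16^3 = 0.048554
  k=4: C(6,4)·0.84^4·0.16^2 = 0.191183
1 − 0.247219 = 0.752781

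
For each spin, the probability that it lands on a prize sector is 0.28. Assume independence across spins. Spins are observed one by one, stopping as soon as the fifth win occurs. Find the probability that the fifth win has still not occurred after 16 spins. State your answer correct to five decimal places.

0.52123

Needing more than 16 spins ⇔ fewer than 5 successes in the first 16. With X ~ Binomial(16, 0.28), P(Y > 16) = P(X ≤ 4).
  k=0: C(16,0)·0.28^0·0.72^16 = 0.0052158
  k=1: C(16,1)·0.28^1·0.72^15 = 0.0324538
  k=2: C(16,2)·0.28^2·0.72^14 = 0.0946569
  k=3: C(16,3)·0.28^3·0.72^13 = 0.1717847
  k=4: C(16,4)·0.28^4·0.72^12 = 0.2171168
P(X ≤ 4) = 0.5212280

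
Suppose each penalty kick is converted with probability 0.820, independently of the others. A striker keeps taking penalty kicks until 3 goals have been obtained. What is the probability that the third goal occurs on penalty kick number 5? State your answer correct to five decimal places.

Y = trial on which the third success occurs; negative binomial, r=3, p=0.82.
P(Y=5) = C(4,2) · p^3 · (1−p)^2
= 6 · 0.55137 · 0.0324 = 0.1071859

0.10719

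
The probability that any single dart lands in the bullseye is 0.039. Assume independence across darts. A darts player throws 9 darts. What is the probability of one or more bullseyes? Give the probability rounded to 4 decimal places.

P(at least one) = 1 − P(none) = 1 − (1 − 0.039)^9
= 1 − 0.699054 = 0.300946

0.3009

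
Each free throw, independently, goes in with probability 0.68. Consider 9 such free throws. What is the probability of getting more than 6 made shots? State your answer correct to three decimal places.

0.411

X ~ Binomial(9, 0.68); P(X ≥ 7) = Σ C(9,k) p^k (1−p)^(9−k) over k:
  k=7: C(9,7)·0.68^7·0.32^2 = 0.24784
  k=8: C(9,8)·0.68^8·0.32^1 = 0.13166
  k=9: C(9,9)·0.68^9·0.32^0 = 0.03109
Total = 0.41059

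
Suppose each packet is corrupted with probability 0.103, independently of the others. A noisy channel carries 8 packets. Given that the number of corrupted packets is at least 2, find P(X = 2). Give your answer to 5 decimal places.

0.79000

X ~ Binomial(8, 0.103). Want P(X=2 | X≥2) = P(X=2) / P(X≥2).
P(X=2) = C(8,2)·0.103^2·0.897^6 = 0.1547345
P(X≥2) = 1 − 0.4191211 − 0.3850120 = 0.1958668
Ratio = 0.1547345 / 0.1958668 = 0.7899984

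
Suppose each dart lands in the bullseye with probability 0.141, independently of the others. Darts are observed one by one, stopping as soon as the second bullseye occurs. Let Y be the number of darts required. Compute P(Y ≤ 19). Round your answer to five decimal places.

0.77058

Finishing within 19 darts ⇔ at least 2 successes in the first 19. With X ~ Binomial(19, 0.141), P(Y ≤ 19) = 1 − P(X ≤ 1).
  k=0: C(19,0)·0.141^0·0.859^19 = 0.0557019
  k=1: C(19,1)·0.141^1·0.859^18 = 0.1737199
1 − 0.2294219 = 0.7705781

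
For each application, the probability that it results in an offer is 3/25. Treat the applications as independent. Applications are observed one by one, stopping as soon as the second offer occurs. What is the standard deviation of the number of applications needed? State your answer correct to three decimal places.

11.055

Y = total applications until the second success; negative binomial with r=2, p=0.12.
SD(Y) = √[r(1−p)/p²] = √(122.22222) = 11.05542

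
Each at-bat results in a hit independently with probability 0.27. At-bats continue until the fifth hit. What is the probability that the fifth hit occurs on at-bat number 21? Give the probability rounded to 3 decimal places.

Y = trial on which the fifth success occurs; negative binomial, r=5, p=0.27.
P(Y=21) = C(20,4) · p^5 · (1−p)^16
= 4845 · 0.0014349 · 0.0065038 = 0.04521

0.045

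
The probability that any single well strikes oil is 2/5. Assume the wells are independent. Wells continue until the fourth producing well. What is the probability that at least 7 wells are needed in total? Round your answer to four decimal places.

Needing more than 6 wells ⇔ fewer than 4 successes in the first 6. With X ~ Binomial(6, 0.40), P(Y > 6) = P(X ≤ 3).
  k=0: C(6,0)·0.40^0·0.60^6 = 0.046656
  k=1: C(6,1)·0.40^1·0.60^5 = 0.186624
  k=2: C(6,2)·0.40^2·0.60^4 = 0.311040
  k=3: C(6,3)·0.40^3·0.60^3 = 0.276480
P(X ≤ 3) = 0.820800

0.8208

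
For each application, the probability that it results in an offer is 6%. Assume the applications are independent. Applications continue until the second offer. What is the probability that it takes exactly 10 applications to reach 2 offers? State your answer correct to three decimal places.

Y = trial on which the second success occurs; negative binomial, r=2, p=0.06.
P(Y=10) = C(9,1) · p^2 · (1−p)^8
= 9 · 0.0036 · 0.60957 = 0.01975

0.020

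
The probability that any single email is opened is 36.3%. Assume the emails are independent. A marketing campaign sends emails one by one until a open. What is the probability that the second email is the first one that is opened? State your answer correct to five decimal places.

Geometric (trials to first success), p = 0.363.
P(Y = 2) = (1−p)^1 · p = 0.637 · 0.363 = 0.2312310

0.23123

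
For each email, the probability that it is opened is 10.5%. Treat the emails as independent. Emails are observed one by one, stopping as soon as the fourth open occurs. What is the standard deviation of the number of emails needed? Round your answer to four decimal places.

Y = total emails until the fourth success; negative binomial with r=4, p=0.105.
SD(Y) = √[r(1−p)/p²] = √(324.716553) = 18.019893

18.0199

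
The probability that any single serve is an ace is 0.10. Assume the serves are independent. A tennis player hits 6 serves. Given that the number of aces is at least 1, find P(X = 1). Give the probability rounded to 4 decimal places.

0.7561

X ~ Binomial(6, 0.10). Want P(X=1 | X≥1) = P(X=1) / P(X≥1).
P(X=1) = C(6,1)·0.10^1·0.90^5 = 0.354294
P(X≥1) = 1 − 0.531441 = 0.468559
Ratio = 0.354294 / 0.468559 = 0.756135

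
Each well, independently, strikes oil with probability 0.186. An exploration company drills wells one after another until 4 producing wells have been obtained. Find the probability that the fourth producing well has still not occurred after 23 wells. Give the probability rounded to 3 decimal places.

Needing more than 23 wells ⇔ fewer than 4 successes in the first 23. With X ~ Binomial(23, 0.186), P(Y > 23) = P(X ≤ 3).
  k=0: C(23,0)·0.186^0·0.814^23 = 0.00880
  k=1: C(23,1)·0.186^1·0.814^22 = 0.04624
  k=2: C(23,2)·0.186^2·0.814^21 = 0.11621
  k=3: C(23,3)·0.186^3·0.814^20 = 0.18589
P(X ≤ 3) = 0.35713

0.357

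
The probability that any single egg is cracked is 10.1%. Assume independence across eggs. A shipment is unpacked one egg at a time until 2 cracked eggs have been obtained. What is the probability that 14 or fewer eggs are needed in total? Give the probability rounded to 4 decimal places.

0.4205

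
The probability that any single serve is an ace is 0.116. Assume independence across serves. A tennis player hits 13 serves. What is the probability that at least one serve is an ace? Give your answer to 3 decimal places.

P(at least one) = 1 − P(none) = 1 − (1 − 0.116)^13
= 1 − 0.20132 = 0.79868

0.799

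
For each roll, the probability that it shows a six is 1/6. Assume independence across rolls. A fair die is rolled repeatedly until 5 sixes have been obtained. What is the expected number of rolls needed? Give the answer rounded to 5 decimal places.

30.00000

Y = total rolls until the fifth success; negative binomial with r=5, p=0.166667.
E[Y] = r / p = 5 / 0.166667 = 30.0000000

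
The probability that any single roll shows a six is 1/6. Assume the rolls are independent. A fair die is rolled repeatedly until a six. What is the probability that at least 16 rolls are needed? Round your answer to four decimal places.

Y = number of rolls to the first success; geometric, p = 0.166667.
P(Y > 15) = P(first 15 all fail) = (1−p)^15 = 0.064905

0.0649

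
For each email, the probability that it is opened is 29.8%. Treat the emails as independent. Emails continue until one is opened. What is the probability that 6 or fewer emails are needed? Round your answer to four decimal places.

Y = number of emails to the first success; geometric, p = 0.298.
P(Y ≤ 6) = 1 − (1−p)^6 = 1 − 0.119680 = 0.880320

0.8803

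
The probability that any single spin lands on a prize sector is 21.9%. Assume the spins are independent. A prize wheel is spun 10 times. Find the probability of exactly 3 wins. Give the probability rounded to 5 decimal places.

X ~ Binomial(n=10, p=0.219).
P(X=3) = C(10,3) · p^3 · (1−p)^7
= 120 · 0.010503 · 0.17724 = 0.2233937

0.22339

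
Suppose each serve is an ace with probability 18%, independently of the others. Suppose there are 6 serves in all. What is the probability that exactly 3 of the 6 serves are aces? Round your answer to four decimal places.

0.0643

X ~ Binomial(n=6, p=0.18).
P(X=3) = C(6,3) · p^3 · (1−p)^3
= 20 · 0.005832 · 0.55137 = 0.064312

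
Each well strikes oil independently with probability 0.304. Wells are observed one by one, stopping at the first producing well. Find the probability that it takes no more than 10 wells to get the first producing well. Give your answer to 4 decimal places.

0.9733

Y = number of wells to the first success; geometric, p = 0.304.
P(Y ≤ 10) = 1 − (1−p)^10 = 1 − 0.026674 = 0.973326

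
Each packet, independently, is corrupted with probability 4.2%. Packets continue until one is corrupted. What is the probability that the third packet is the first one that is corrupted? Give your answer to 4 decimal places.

0.0385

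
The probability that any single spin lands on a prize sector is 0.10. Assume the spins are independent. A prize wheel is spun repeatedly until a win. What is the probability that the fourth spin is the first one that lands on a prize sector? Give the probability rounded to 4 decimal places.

0.0729

Geometric (trials to first success), p = 0.10.
P(Y = 4) = (1−p)^3 · p = 0.729 · 0.10 = 0.072900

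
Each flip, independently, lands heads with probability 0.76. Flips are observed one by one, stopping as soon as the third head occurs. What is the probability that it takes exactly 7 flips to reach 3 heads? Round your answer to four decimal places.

0.0218

Y = trial on which the third success occurs; negative binomial, r=3, p=0.76.
P(Y=7) = C(6,2) · p^3 · (1−p)^4
= 15 · 0.43898 · 0.0033178 = 0.021846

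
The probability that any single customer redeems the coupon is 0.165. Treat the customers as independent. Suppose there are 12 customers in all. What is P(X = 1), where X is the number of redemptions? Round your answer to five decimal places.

0.27241

X ~ Binomial(n=12, p=0.165).
P(X=1) = C(12,1) · p^1 · (1−p)^11
= 12 · 0.165 · 0.13758 = 0.2724058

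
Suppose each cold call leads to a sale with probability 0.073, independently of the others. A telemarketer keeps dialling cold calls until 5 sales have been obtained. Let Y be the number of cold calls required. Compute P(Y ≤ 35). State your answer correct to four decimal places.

0.1086

Finishing within 35 cold calls ⇔ at least 5 successes in the first 35. With X ~ Binomial(35, 0.073), P(Y ≤ 35) = 1 − P(X ≤ 4).
  k=0: C(35,0)·0.073^0·0.927^35 = 0.070435
  k=1: C(35,1)·0.073^1·0.927^34 = 0.194134
  k=2: C(35,2)·0.073^2·0.927^33 = 0.259893
  k=3: C(35,3)·0.073^3·0.927^32 = 0.225128
  k=4: C(35,4)·0.073^4·0.927^31 = 0.141828
1 − 0.891418 = 0.108582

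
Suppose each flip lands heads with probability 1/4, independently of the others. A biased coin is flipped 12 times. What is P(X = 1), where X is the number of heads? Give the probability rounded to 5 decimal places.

0.12671

X ~ Binomial(n=12, p=0.25).
P(X=1) = C(12,1) · p^1 · (1−p)^11
= 12 · 0.25 · 0.042235 = 0.1267054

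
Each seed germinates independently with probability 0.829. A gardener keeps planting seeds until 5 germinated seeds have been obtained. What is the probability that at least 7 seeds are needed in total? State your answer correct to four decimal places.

Needing more than 6 seeds ⇔ fewer than 5 successes in the first 6. With X ~ Binomial(6, 0.829), P(Y > 6) = P(X ≤ 4).
  k=0: C(6,0)·0.829^0·0.171^6 = 0.000025
  k=1: C(6,1)·0.829^1·0.171^5 = 0.000727
  k=2: C(6,2)·0.829^2·0.171^4 = 0.008814
  k=3: C(6,3)·0.829^3·0.171^3 = 0.056975
  k=4: C(6,4)·0.829^4·0.171^2 = 0.207158
P(X ≤ 4) = 0.273699

0.2737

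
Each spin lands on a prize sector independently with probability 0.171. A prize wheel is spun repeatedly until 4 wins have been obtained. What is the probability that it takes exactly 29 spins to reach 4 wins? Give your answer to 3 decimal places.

Y = trial on which the fourth success occurs; negative binomial, r=4, p=0.171.
P(Y=29) = C(28,3) · p^4 · (1−p)^25
= 3276 · 0.00085504 · 0.0092016 = 0.02577

0.026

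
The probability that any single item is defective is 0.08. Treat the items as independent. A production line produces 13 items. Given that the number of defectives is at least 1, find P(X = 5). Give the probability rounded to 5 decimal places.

X ~ Binomial(13, 0.08). Want P(X=5 | X≥1) = P(X=5) / P(X≥1).
P(X=5) = C(13,5)·0.08^5·0.92^8 = 0.0021644
P(X≥1) = 1 − 0.3382531 = 0.6617469
Ratio = 0.0021644 / 0.6617469 = 0.0032707

0.00327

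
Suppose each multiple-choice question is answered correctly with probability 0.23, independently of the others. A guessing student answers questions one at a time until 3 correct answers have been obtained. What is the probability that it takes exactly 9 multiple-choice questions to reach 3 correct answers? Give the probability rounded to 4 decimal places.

Y = trial on which the third success occurs; negative binomial, r=3, p=0.23.
P(Y=9) = C(8,2) · p^3 · (1−p)^6
= 28 · 0.012167 · 0.20842 = 0.071005

0.0710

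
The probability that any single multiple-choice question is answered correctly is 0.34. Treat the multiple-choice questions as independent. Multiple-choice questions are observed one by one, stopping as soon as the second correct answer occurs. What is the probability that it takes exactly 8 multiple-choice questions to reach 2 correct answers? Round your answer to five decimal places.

Y = trial on which the second success occurs; negative binomial, r=2, p=0.34.
P(Y=8) = C(7,1) · p^2 · (1−p)^6
= 7 · 0.1156 · 0.082654 = 0.0668836

0.06688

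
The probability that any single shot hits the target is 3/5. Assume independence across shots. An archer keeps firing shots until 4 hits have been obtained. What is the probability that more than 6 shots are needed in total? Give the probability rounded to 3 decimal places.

Needing more than 6 shots ⇔ fewer than 4 successes in the first 6. With X ~ Binomial(6, 0.60), P(Y > 6) = P(X ≤ 3).
  k=0: C(6,0)·0.60^0·0.40^6 = 0.00410
  k=1: C(6,1)·0.60^1·0.40^5 = 0.03686
  k=2: C(6,2)·0.60^2·0.40^4 = 0.13824
  k=3: C(6,3)·0.60^3·0.40^3 = 0.27648
P(X ≤ 3) = 0.45568

0.456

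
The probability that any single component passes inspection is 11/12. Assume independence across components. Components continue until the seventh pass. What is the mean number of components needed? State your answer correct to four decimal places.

Y = total components until the seventh success; negative binomial with r=7, p=0.916667.
E[Y] = r / p = 7 / 0.916667 = 7.636364

7.6364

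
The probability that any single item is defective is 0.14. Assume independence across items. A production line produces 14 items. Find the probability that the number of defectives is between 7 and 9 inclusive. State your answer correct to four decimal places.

0.0015

X ~ Binomial(14, 0.14); P(7 ≤ X ≤ 9) = Σ C(14,k) p^k (1−p)^(14−k) over k:
  k=7: C(14,7)·0.14^7·0.86^7 = 0.001259
  k=8: C(14,8)·0.14^8·0.86^6 = 0.000179
  k=9: C(14,9)·0.14^9·0.86^5 = 0.000019
Total = 0.001457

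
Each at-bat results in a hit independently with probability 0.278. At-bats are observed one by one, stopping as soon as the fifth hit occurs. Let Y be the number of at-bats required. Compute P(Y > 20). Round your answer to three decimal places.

0.309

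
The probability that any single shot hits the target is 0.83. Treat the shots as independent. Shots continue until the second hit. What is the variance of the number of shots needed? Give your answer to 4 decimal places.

Y = total shots until the second success; negative binomial with r=2, p=0.83.
Var(Y) = r(1−p)/p² = 2·0.17 / 0.83² = 0.493540

0.4935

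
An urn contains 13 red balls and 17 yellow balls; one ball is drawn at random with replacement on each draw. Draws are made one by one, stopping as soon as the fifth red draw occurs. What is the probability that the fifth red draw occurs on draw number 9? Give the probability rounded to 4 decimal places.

0.1103

Y = trial on which the fifth success occurs; negative binomial, r=5, p=0.433333.
P(Y=9) = C(8,4) · p^5 · (1−p)^4
= 70 · 0.01528 · 0.10311 = 0.110286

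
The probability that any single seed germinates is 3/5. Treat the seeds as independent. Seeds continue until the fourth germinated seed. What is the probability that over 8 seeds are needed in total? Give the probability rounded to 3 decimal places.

0.174

Needing more than 8 seeds ⇔ fewer than 4 successes in the first 8. With X ~ Binomial(8, 0.60), P(Y > 8) = P(X ≤ 3).
  k=0: C(8,0)·0.60^0·0.40^8 = 0.00066
  k=1: C(8,1)·0.60^1·0.40^7 = 0.00786
  k=2: C(8,2)·0.60^2·0.40^6 = 0.04129
  k=3: C(8,3)·0.60^3·0.40^5 = 0.12386
P(X ≤ 3) = 0.17367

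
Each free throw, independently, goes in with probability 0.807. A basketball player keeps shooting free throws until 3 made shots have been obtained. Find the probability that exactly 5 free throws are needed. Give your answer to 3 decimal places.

0.117

Y = trial on which the third success occurs; negative binomial, r=3, p=0.807.
P(Y=5) = C(4,2) · p^3 · (1−p)^2
= 6 · 0.52556 · 0.037249 = 0.11746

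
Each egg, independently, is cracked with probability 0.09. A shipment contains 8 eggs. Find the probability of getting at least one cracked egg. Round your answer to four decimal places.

P(at least one) = 1 − P(none) = 1 − (1 − 0.09)^8
= 1 − 0.470253 = 0.529747

0.5297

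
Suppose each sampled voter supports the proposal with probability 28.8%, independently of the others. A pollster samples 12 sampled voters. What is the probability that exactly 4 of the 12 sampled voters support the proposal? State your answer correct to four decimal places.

0.2249

X ~ Binomial(n=12, p=0.288).
P(X=4) = C(12,4) · p^4 · (1−p)^8
= 495 · 0.0068797 · 0.066045 = 0.224913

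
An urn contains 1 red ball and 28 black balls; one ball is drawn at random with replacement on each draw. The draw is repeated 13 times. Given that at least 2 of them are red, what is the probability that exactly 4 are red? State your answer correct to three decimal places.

X ~ Binomial(13, 0.034483). Want P(X=4 | X≥2) = P(X=4) / P(X≥2).
P(X=4) = C(13,4)·0.034483^4·0.965517^9 = 0.00074
P(X≥2) = 1 − 0.63370 − 0.29422 = 0.07209
Ratio = 0.00074 / 0.07209 = 0.01023

0.010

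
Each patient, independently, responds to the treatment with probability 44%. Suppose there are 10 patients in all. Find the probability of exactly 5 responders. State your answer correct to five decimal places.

X ~ Binomial(n=10, p=0.44).
P(X=5) = C(10,5) · p^5 · (1−p)^5
= 252 · 0.016492 · 0.055073 = 0.2288780

0.22888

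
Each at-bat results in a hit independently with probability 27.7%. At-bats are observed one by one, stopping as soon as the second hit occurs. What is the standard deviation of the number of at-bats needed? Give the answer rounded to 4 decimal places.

Y = total at-bats until the second success; negative binomial with r=2, p=0.277.
SD(Y) = √[r(1−p)/p²] = √(18.845547) = 4.341146

4.3411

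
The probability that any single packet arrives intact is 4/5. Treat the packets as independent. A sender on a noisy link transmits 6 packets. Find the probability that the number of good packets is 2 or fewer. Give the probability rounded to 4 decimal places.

0.0170

X ~ Binomial(6, 0.80); P(X ≤ 2) = Σ C(6,k) p^k (1−p)^(6−k) over k:
  k=0: C(6,0)·0.80^0·0.20^6 = 0.000064
  k=1: C(6,1)·0.80^1·0.20^5 = 0.001536
  k=2: C(6,2)·0.80^2·0.20^4 = 0.015360
Total = 0.016960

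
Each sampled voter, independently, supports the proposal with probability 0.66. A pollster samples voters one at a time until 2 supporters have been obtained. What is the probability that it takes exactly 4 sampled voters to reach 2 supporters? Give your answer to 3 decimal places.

Y = trial on which the second success occurs; negative binomial, r=2, p=0.66.
P(Y=4) = C(3,1) · p^2 · (1−p)^2
= 3 · 0.4356 · 0.1156 = 0.15107

0.151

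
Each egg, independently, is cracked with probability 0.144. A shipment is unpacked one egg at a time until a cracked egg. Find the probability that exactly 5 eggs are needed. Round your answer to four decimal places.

0.0773

Geometric (trials to first success), p = 0.144.
P(Y = 5) = (1−p)^4 · p = 0.5369 · 0.144 = 0.077314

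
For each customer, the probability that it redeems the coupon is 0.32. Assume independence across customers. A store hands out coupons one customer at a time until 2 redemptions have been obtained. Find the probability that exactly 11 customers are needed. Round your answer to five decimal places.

0.03183

Y = trial on which the second success occurs; negative binomial, r=2, p=0.32.
P(Y=11) = C(10,1) · p^2 · (1−p)^9
= 10 · 0.1024 · 0.031087 = 0.0318332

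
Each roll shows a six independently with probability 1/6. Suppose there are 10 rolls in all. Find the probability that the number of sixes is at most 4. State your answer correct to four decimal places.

0.9845

X ~ Binomial(10, 0.166667); P(X ≤ 4) = Σ C(10,k) p^k (1−p)^(10−k) over k:
  k=0: C(10,0)·0.166667^0·0.833333^10 = 0.161506
  k=1: C(10,1)·0.166667^1·0.833333^9 = 0.323011
  k=2: C(10,2)·0.166667^2·0.833333^8 = 0.290710
  k=3: C(10,3)·0.166667^3·0.833333^7 = 0.155045
  k=4: C(10,4)·0.166667^4·0.833333^6 = 0.054266
Total = 0.984538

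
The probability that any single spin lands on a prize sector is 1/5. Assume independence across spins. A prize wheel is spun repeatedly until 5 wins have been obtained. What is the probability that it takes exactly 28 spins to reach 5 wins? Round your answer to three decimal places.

Y = trial on which the fifth success occurs; negative binomial, r=5, p=0.20.
P(Y=28) = C(27,4) · p^5 · (1−p)^23
= 17550 · 0.00032 · 0.005903 = 0.03315

0.033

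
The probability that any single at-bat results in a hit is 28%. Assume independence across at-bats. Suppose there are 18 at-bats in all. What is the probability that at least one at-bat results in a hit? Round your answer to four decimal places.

P(at least one) = 1 − P(none) = 1 − (1 − 0.28)^18
= 1 − 0.002704 = 0.997296

0.9973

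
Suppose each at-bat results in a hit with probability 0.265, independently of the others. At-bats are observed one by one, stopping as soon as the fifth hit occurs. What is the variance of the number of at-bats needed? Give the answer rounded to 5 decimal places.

52.33179

Y = total at-bats until the fifth success; negative binomial with r=5, p=0.265.
Var(Y) = r(1−p)/p² = 5·0.735 / 0.265² = 52.3317907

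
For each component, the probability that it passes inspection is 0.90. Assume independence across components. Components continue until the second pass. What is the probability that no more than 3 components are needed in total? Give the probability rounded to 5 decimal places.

Finishing within 3 components ⇔ at least 2 successes in the first 3. With X ~ Binomial(3, 0.90), P(Y ≤ 3) = 1 − P(X ≤ 1).
  k=0: C(3,0)·0.90^0·0.10^3 = 0.0010000
  k=1: C(3,1)·0.90^1·0.10^2 = 0.0270000
1 − 0.0280000 = 0.9720000

0.97200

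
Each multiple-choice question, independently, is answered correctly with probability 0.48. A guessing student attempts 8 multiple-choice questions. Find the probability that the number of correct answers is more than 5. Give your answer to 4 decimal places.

0.1198

X ~ Binomial(8, 0.48); P(X ≥ 6) = Σ C(8,k) p^k (1−p)^(8−k) over k:
  k=6: C(8,6)·0.48^6·0.52^2 = 0.092600
  k=7: C(8,7)·0.48^7·0.52^1 = 0.024422
  k=8: C(8,8)·0.48^8·0.52^0 = 0.002818
Total = 0.119840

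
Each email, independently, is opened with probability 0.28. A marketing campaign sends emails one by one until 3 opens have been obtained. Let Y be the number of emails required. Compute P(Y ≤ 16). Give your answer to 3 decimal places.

0.868

Finishing within 16 emails ⇔ at least 3 successes in the first 16. With X ~ Binomial(16, 0.28), P(Y ≤ 16) = 1 − P(X ≤ 2).
  k=0: C(16,0)·0.28^0·0.72^16 = 0.00522
  k=1: C(16,1)·0.28^1·0.72^15 = 0.03245
  k=2: C(16,2)·0.28^2·0.72^14 = 0.09466
1 − 0.13233 = 0.86767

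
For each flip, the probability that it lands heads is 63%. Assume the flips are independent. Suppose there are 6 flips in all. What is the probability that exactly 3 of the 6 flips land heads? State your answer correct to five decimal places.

0.25331

X ~ Binomial(n=6, p=0.63).
P(X=3) = C(6,3) · p^3 · (1−p)^3
= 20 · 0.25005 · 0.050653 = 0.2533126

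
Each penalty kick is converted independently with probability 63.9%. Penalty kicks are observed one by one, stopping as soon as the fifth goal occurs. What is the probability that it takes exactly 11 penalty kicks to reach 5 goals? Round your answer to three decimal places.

0.050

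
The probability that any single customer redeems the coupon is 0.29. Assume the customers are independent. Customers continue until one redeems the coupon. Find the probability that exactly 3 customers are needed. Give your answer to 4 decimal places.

Geometric (trials to first success), p = 0.29.
P(Y = 3) = (1−p)^2 · p = 0.5041 · 0.29 = 0.146189

0.1462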